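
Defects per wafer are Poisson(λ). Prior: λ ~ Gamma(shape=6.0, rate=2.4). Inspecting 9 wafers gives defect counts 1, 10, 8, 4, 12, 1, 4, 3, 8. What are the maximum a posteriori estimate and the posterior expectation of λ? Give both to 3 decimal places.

MAP: 4.912. Posterior mean: 5.000.

Σ counts = 51. Posterior: Gamma(shape = 6.0+51 = 57.0, rate = 2.4+9 = 11.4).
Mode = (α−1)/β = 56.0/11.4 = 4.912.
Mean = α/β = 57.0/11.4 = 5.000.
The posterior is right-skewed, so the mean exceeds the mode.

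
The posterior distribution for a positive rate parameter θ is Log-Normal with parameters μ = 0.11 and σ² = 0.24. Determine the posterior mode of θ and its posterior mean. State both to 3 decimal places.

posterior mode = 0.878, posterior mean = 1.259

Mode = exp(μ − σ²) = exp(-0.13) = 0.878.
Mean = exp(μ + σ²/2) = exp(0.230) = 1.259.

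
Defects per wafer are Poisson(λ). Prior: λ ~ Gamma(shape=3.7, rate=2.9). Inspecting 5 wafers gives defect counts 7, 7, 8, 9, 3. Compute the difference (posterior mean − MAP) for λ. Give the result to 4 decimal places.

0.1266

Σ counts = 34. Posterior: Gamma(shape = 3.7+34 = 37.7, rate = 2.9+5 = 7.9).
Mode = (α−1)/β = 36.7/7.9 = 4.6456.
Mean = α/β = 37.7/7.9 = 4.7722.
Difference = 4.7722 − 4.6456 = 0.1266.
Right-skewed posterior ⇒ mode < mean.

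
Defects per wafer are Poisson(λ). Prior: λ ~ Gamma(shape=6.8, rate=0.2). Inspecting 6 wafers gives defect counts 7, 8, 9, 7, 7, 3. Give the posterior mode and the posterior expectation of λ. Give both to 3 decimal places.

Σ counts = 41. Posterior: Gamma(shape = 6.8+41 = 47.8, rate = 0.2+6 = 6.2).
Mode = (α−1)/β = 46.8/6.2 = 7.548.
Mean = α/β = 47.8/6.2 = 7.710.

posterior mode = 7.548, posterior expectation = 7.710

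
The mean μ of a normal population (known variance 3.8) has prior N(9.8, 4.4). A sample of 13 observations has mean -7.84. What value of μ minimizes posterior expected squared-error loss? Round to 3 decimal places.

-6.741

Posterior for μ is Normal. Precision-weighted mean: (1/4.4·9.8 + 13/3.8·-7.84) / (1/4.4 + 13/3.8) = -6.741.
A Normal posterior is symmetric, so mode = mean.
Squared-error loss ⇒ the optimal estimator is the posterior mean.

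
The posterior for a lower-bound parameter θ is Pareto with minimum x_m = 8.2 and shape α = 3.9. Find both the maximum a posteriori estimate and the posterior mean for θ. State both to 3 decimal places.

The Pareto density is strictly decreasing on [x_m, ∞), so the mode is x_m = 8.200.
Mean = α·x_m/(α−1) = 3.9·8.2/2.9 = 11.028.

MAP = 8.200; posterior mean = 11.028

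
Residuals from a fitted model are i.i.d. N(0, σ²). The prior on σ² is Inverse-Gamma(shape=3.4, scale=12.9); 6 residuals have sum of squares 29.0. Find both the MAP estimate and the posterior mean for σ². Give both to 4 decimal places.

Posterior: Inverse-Gamma(shape = 3.4+6/2 = 6.4, scale = 12.9+29.0/2 = 27.4).
Mode = β/(α+1) = 27.4/7.4 = 3.7027.
Mean = β/(α−1) = 27.4/5.4 = 5.0741.

MAP estimate = 3.7027, posterior mean = 5.0741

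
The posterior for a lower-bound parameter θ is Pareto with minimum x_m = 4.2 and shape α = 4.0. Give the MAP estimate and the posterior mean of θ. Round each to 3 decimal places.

θ_MAP = 4.200, E[θ|data] = 5.600

The Pareto density is strictly decreasing on [x_m, ∞), so the mode is x_m = 4.200.
Mean = α·x_m/(α−1) = 4.0·4.2/3.0 = 5.600.
Mean > mode: the posterior has a right tail.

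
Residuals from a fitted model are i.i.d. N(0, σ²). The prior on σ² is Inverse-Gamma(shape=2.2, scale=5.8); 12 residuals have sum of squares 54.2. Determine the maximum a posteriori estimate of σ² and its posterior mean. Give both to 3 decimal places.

MAP = 3.576, posterior mean = 4.569

Posterior: Inverse-Gamma(shape = 2.2+12/2 = 8.2, scale = 5.8+54.2/2 = 32.9).
Mode = β/(α+1) = 32.9/9.2 = 3.576.
Mean = β/(α−1) = 32.9/7.2 = 4.569.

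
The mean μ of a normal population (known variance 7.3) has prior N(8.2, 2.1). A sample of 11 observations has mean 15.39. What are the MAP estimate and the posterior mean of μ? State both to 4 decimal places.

MAP = 13.6635; posterior mean = 13.6635

Posterior for μ is Normal. Precision-weighted mean: (1/2.1·8.2 + 11/7.3·15.39) / (1/2.1 + 11/7.3) = 13.6635.
A Normal posterior is symmetric, so mode = mean.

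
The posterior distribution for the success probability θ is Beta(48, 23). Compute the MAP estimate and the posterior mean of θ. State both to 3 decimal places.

MAP: 0.681. Posterior mean: 0.676.

Mode = (48−1)/(48+23−2) = 47/69 = 0.681.
Mean = 48/(48+23) = 48/71 = 0.676.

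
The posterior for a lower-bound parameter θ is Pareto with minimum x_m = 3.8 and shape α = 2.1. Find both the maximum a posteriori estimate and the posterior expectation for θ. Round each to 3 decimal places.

maximum a posteriori estimate = 3.800, posterior expectation = 7.255

The Pareto density is strictly decreasing on [x_m, ∞), so the mode is x_m = 3.800.
Mean = α·x_m/(α−1) = 2.1·3.8/1.1 = 7.255.
The mean is pulled above the mode by the posterior's right skew.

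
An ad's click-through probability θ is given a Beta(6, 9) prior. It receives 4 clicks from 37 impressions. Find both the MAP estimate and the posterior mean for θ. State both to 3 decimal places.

Posterior: Beta(6+4, 9+33) = Beta(10, 42).
Mode = (10−1)/(10+42−2) = 9/50 = 0.180.
Mean = 10/(10+42) = 10/52 = 0.192.

MAP = 0.180, posterior mean = 0.192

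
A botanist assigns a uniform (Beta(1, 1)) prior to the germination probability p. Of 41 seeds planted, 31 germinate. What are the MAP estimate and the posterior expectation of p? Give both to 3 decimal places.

Posterior: Beta(1+31, 1+10) = Beta(32, 11).
Mode = (32−1)/(32+11−2) = 31/41 = 0.756.
With a flat prior the MAP equals the MLE, 31/41.
Mean = 32/(32+11) = 32/43 = 0.744.
The posterior is left-skewed, so the mode exceeds the mean.

MAP = 0.756; posterior mean = 0.744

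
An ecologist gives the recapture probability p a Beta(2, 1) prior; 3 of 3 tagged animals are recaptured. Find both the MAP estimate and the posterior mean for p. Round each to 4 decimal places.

MAP = 1.0000; posterior mean = 0.8333

Posterior: Beta(2+3, 1+0) = Beta(5, 1).
Since β = 1 ≤ 1 and α > 1, the Beta density is monotone increasing on [0,1]; the mode is at 1.
Mean = 5/(5+1) = 0.8333.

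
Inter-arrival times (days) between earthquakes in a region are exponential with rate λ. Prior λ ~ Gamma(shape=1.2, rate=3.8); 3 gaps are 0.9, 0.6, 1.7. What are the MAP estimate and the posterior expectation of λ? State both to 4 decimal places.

MAP = 0.4571, posterior mean = 0.6000

Σ times = 3.2. Posterior: Gamma(shape = 1.2+3 = 4.2, rate = 3.8+3.2 = 7.0).
Mode = (α−1)/β = 3.2/7.0 = 0.4571.
Mean = α/β = 4.2/7.0 = 0.6000.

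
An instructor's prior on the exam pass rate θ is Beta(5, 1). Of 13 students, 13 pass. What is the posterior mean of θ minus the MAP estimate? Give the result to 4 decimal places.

-0.0526

Posterior: Beta(5+13, 1+0) = Beta(18, 1).
Since β = 1 ≤ 1 and α > 1, the Beta density is monotone increasing on [0,1]; the mode is at 1.
Mean = 18/(18+1) = 0.9474.
Difference = 0.9474 − 1.0000 = -0.0526.
Left-skewed posterior ⇒ mean < mode.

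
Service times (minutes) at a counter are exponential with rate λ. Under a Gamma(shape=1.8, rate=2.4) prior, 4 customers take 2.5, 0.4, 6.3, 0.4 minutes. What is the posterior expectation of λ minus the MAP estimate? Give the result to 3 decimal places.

0.083

Σ times = 9.6. Posterior: Gamma(shape = 1.8+4 = 5.8, rate = 2.4+9.6 = 12.0).
Mode = (α−1)/β = 4.8/12.0 = 0.400.
Mean = α/β = 5.8/12.0 = 0.483.
Difference = 0.483 − 0.400 = 0.083.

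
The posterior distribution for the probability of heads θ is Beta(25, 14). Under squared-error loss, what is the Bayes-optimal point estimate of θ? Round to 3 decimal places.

Mode = (25−1)/(25+14−2) = 24/37 = 0.649.
Mean = 25/(25+14) = 25/39 = 0.641.
Squared-error loss ⇒ the optimal estimator is the posterior mean.

0.641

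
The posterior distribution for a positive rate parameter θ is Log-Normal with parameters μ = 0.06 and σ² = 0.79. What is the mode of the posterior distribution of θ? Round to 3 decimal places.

0.482

Mode = exp(μ − σ²) = exp(-0.73) = 0.482.
Mean = exp(μ + σ²/2) = exp(0.455) = 1.576.
This is the posterior mode — the MAP estimate.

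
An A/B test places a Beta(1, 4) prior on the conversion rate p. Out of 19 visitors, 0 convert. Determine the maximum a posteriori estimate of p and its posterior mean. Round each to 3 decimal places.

Posterior: Beta(1+0, 4+19) = Beta(1, 23).
Since α = 1 ≤ 1 and β > 1, the Beta density is monotone decreasing on [0,1]; the mode is at 0.
Mean = 1/(1+23) = 0.042.
Right-skewed posterior ⇒ mode < mean.

p_MAP = 0.000, E[p|data] = 0.042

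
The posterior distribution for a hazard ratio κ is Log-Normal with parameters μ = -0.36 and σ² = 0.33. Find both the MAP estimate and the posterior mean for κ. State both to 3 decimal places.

MAP = 0.502; posterior mean = 0.823

Mode = exp(μ − σ²) = exp(-0.69) = 0.502.
Mean = exp(μ + σ²/2) = exp(-0.195) = 0.823.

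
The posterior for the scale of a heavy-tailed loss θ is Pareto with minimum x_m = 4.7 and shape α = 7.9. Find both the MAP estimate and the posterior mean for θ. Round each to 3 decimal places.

The Pareto density is strictly decreasing on [x_m, ∞), so the mode is x_m = 4.700.
Mean = α·x_m/(α−1) = 7.9·4.7/6.9 = 5.381.
The mean is pulled above the mode by the posterior's right skew.

θ_MAP = 4.700, E[θ|data] = 5.381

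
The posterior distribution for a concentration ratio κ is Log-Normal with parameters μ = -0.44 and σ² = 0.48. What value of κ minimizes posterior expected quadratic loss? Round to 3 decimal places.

Mode = exp(μ − σ²) = exp(-0.92) = 0.399.
Mean = exp(μ + σ²/2) = exp(-0.200) = 0.819.
Quadratic loss ⇒ the optimal estimator is the posterior mean.

0.819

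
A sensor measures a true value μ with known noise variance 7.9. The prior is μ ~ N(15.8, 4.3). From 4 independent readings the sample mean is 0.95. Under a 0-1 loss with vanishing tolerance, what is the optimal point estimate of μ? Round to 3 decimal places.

Posterior for μ is Normal. Precision-weighted mean: (1/4.3·15.8 + 4/7.9·0.95) / (1/4.3 + 4/7.9) = 5.624.
A Normal posterior is symmetric, so mode = mean.
This is the posterior mode — the MAP estimate.

5.624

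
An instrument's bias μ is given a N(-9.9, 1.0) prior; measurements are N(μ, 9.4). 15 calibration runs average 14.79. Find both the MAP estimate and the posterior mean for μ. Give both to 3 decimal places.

Posterior for μ is Normal. Precision-weighted mean: (1/1.0·-9.9 + 15/9.4·14.79) / (1/1.0 + 15/9.4) = 5.278.
A Normal posterior is symmetric, so mode = mean.

MAP = 5.278, posterior mean = 5.278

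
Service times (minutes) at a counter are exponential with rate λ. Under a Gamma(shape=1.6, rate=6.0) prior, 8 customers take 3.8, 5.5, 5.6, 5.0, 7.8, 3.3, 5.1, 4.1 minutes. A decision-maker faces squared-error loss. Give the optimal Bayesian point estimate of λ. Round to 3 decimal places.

0.208

Σ times = 40.2. Posterior: Gamma(shape = 1.6+8 = 9.6, rate = 6.0+40.2 = 46.2).
Mode = (α−1)/β = 8.6/46.2 = 0.186.
Mean = α/β = 9.6/46.2 = 0.208.
Squared-error loss ⇒ the optimal estimator is the posterior mean.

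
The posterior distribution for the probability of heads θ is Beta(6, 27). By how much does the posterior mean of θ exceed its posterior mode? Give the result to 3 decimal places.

0.021

Mode = (6−1)/(6+27−2) = 5/31 = 0.161.
Mean = 6/(6+27) = 6/33 = 0.182.
Difference = 0.182 − 0.161 = 0.021.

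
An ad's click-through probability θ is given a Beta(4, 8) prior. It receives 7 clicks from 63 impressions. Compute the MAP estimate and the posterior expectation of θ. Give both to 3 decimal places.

MAP = 0.137; posterior mean = 0.147

Posterior: Beta(4+7, 8+56) = Beta(11, 64).
Mode = (11−1)/(11+64−2) = 10/73 = 0.137.
Mean = 11/(11+64) = 11/75 = 0.147.
Right-skewed posterior ⇒ mode < mean.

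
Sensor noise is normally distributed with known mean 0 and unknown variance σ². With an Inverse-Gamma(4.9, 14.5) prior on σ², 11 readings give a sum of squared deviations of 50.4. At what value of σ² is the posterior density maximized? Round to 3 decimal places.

3.482

Posterior: Inverse-Gamma(shape = 4.9+11/2 = 10.4, scale = 14.5+50.4/2 = 39.7).
Mode = β/(α+1) = 39.7/11.4 = 3.482.
Mean = β/(α−1) = 39.7/9.4 = 4.223.
This is the posterior mode — the MAP estimate.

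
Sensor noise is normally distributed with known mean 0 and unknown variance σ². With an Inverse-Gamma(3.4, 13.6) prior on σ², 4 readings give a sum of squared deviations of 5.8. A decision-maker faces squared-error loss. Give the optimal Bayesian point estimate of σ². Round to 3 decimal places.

3.750

Posterior: Inverse-Gamma(shape = 3.4+4/2 = 5.4, scale = 13.6+5.8/2 = 16.5).
Mode = β/(α+1) = 16.5/6.4 = 2.578.
Mean = β/(α−1) = 16.5/4.4 = 3.750.
Squared-error loss ⇒ the optimal estimator is the posterior mean.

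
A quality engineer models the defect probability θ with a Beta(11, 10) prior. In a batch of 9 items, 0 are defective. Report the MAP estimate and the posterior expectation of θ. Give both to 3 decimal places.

MAP = 0.357; posterior mean = 0.367

Posterior: Beta(11+0, 10+9) = Beta(11, 19).
Mode = (11−1)/(11+19−2) = 10/28 = 0.357.
Mean = 11/(11+19) = 11/30 = 0.367.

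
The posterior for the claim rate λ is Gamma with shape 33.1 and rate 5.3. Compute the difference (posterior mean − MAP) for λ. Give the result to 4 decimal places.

0.1887

Mode = (α−1)/β = 32.1/5.3 = 6.0566.
Mean = α/β = 33.1/5.3 = 6.2453.
Difference = 6.2453 − 6.0566 = 0.1887.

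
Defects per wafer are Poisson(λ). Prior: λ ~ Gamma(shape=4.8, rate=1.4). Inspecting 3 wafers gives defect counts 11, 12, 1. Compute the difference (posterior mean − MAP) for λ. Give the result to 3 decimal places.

0.227

Σ counts = 24. Posterior: Gamma(shape = 4.8+24 = 28.8, rate = 1.4+3 = 4.4).
Mode = (α−1)/β = 27.8/4.4 = 6.318.
Mean = α/β = 28.8/4.4 = 6.545.
Difference = 6.545 − 6.318 = 0.227.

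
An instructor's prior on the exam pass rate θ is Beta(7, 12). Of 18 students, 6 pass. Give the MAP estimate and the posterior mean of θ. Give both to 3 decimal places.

Posterior: Beta(7+6, 12+12) = Beta(13, 24).
Mode = (13−1)/(13+24−2) = 12/35 = 0.343.
Mean = 13/(13+24) = 13/37 = 0.351.
The posterior is right-skewed, so the mean exceeds the mode.

MAP: 0.343. Posterior mean: 0.351.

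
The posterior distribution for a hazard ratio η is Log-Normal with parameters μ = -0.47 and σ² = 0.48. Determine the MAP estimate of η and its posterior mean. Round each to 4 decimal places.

Mode = exp(μ − σ²) = exp(-0.95) = 0.3867.
Mean = exp(μ + σ²/2) = exp(-0.230) = 0.7945.

MAP = 0.3867; posterior mean = 0.7945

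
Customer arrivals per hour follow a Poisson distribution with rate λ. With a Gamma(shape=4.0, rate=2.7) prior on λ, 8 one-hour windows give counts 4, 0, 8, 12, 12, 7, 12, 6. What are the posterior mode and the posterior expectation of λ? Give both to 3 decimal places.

Σ counts = 61. Posterior: Gamma(shape = 4.0+61 = 65.0, rate = 2.7+8 = 10.7).
Mode = (α−1)/β = 64.0/10.7 = 5.981.
Mean = α/β = 65.0/10.7 = 6.075.

MAP = 5.981; posterior mean = 6.075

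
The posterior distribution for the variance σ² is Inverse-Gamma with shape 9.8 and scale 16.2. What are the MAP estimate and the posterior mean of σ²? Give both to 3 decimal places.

MAP: 1.500. Posterior mean: 1.841.

Mode = β/(α+1) = 16.2/10.8 = 1.500.
Mean = β/(α−1) = 16.2/8.8 = 1.841.
The mean is pulled above the mode by the posterior's right skew.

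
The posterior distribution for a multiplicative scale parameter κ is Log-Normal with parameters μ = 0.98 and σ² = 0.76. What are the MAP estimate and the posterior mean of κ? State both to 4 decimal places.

MAP estimate = 1.2461, posterior mean = 3.8962

Mode = exp(μ − σ²) = exp(0.22) = 1.2461.
Mean = exp(μ + σ²/2) = exp(1.360) = 3.8962.
The mean is pulled above the mode by the posterior's right skew.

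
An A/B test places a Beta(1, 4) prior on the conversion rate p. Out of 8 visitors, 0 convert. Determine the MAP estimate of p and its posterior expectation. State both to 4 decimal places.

Posterior: Beta(1+0, 4+8) = Beta(1, 12).
Since α = 1 ≤ 1 and β > 1, the Beta density is monotone decreasing on [0,1]; the mode is at 0.
Mean = 1/(1+12) = 0.0769.

MAP = 0.0000; posterior mean = 0.0769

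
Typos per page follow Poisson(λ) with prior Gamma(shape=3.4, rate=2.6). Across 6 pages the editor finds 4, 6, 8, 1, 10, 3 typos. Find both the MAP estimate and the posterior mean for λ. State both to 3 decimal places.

Σ counts = 32. Posterior: Gamma(shape = 3.4+32 = 35.4, rate = 2.6+6 = 8.6).
Mode = (α−1)/β = 34.4/8.6 = 4.000.
Mean = α/β = 35.4/8.6 = 4.116.

MAP: 4.000. Posterior mean: 4.116.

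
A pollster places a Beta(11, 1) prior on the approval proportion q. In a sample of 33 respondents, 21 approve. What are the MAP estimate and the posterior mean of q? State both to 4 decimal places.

MAP = 0.7209; posterior mean = 0.7111

Posterior: Beta(11+21, 1+12) = Beta(32, 13).
Mode = (32−1)/(32+13−2) = 31/43 = 0.7209.
Mean = 32/(32+13) = 32/45 = 0.7111.
The mean is pulled below the mode by the posterior's left skew.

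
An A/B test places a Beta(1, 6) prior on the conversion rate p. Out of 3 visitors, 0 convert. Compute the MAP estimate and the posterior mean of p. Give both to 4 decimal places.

Posterior: Beta(1+0, 6+3) = Beta(1, 9).
Since α = 1 ≤ 1 and β > 1, the Beta density is monotone decreasing on [0,1]; the mode is at 0.
Mean = 1/(1+9) = 0.1000.
Right-skewed posterior ⇒ mode < mean.

p_MAP = 0.0000, E[p|data] = 0.1000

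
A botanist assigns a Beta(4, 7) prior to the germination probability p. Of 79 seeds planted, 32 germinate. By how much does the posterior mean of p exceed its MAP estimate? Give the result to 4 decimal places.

0.0023

Posterior: Beta(4+32, 7+47) = Beta(36, 54).
Mode = (36−1)/(36+54−2) = 35/88 = 0.3977.
Mean = 36/(36+54) = 36/90 = 0.4000.
Difference = 0.4000 − 0.3977 = 0.0023.
Right-skewed posterior ⇒ mode < mean.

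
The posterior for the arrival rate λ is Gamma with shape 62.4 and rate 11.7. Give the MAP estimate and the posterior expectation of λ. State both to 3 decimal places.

MAP = 5.248; posterior mean = 5.333

Mode = (α−1)/β = 61.4/11.7 = 5.248.
Mean = α/β = 62.4/11.7 = 5.333.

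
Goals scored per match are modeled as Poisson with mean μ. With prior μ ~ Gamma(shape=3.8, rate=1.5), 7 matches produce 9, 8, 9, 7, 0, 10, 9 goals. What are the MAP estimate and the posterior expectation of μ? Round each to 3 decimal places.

MAP: 6.447. Posterior mean: 6.565.

Σ counts = 52. Posterior: Gamma(shape = 3.8+52 = 55.8, rate = 1.5+7 = 8.5).
Mode = (α−1)/β = 54.8/8.5 = 6.447.
Mean = α/β = 55.8/8.5 = 6.565.
Right-skewed posterior ⇒ mode < mean.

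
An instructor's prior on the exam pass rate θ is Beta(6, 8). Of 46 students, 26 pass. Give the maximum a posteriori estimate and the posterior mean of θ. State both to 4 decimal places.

Posterior: Beta(6+26, 8+20) = Beta(32, 28).
Mode = (32−1)/(32+28−2) = 31/58 = 0.5345.
Mean = 32/(32+28) = 32/60 = 0.5333.

θ_MAP = 0.5345, E[θ|data] = 0.5333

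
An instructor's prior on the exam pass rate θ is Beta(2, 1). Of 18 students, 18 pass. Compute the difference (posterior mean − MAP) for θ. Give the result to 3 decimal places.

Posterior: Beta(2+18, 1+0) = Beta(20, 1).
Since β = 1 ≤ 1 and α > 1, the Beta density is monotone increasing on [0,1]; the mode is at 1.
Mean = 20/(20+1) = 0.952.
Difference = 0.952 − 1.000 = -0.048.
Mode > mean: the posterior has a left tail.

-0.048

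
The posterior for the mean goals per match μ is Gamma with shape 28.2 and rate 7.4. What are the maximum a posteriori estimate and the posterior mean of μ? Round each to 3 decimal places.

MAP = 3.676, posterior mean = 3.811

Mode = (α−1)/β = 27.2/7.4 = 3.676.
Mean = α/β = 28.2/7.4 = 3.811.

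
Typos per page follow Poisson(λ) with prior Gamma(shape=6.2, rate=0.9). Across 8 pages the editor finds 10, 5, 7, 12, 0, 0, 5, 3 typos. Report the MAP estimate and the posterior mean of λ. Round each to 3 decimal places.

MAP = 5.303, posterior mean = 5.416

Σ counts = 42. Posterior: Gamma(shape = 6.2+42 = 48.2, rate = 0.9+8 = 8.9).
Mode = (α−1)/β = 47.2/8.9 = 5.303.
Mean = α/β = 48.2/8.9 = 5.416.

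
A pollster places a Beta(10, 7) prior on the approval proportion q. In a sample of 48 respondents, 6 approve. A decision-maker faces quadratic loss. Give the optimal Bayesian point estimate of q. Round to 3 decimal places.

0.246

Posterior: Beta(10+6, 7+42) = Beta(16, 49).
Mode = (16−1)/(16+49−2) = 15/63 = 0.238.
Mean = 16/(16+49) = 16/65 = 0.246.
Quadratic loss ⇒ the optimal estimator is the posterior mean.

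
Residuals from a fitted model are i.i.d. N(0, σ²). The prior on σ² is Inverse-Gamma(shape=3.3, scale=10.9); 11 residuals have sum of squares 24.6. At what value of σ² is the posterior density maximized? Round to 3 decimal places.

Posterior: Inverse-Gamma(shape = 3.3+11/2 = 8.8, scale = 10.9+24.6/2 = 23.2).
Mode = β/(α+1) = 23.2/9.8 = 2.367.
Mean = β/(α−1) = 23.2/7.8 = 2.974.
This is the posterior mode — the MAP estimate.

2.367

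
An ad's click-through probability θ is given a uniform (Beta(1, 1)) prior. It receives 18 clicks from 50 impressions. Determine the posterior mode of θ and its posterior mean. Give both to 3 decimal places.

MAP = 0.360; posterior mean = 0.365

Posterior: Beta(1+18, 1+32) = Beta(19, 33).
Mode = (19−1)/(19+33−2) = 18/50 = 0.360.
With a flat prior the MAP equals the MLE, 18/50.
Mean = 19/(19+33) = 19/52 = 0.365.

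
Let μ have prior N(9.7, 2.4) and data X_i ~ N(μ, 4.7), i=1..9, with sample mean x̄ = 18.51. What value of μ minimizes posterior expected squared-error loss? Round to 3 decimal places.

16.936

Posterior for μ is Normal. Precision-weighted mean: (1/2.4·9.7 + 9/4.7·18.51) / (1/2.4 + 9/4.7) = 16.936.
A Normal posterior is symmetric, so mode = mean.
Squared-error loss ⇒ the optimal estimator is the posterior mean.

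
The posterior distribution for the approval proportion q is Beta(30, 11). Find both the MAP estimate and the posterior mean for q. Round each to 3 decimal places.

MAP = 0.744, posterior mean = 0.732

Mode = (30−1)/(30+11−2) = 29/39 = 0.744.
Mean = 30/(30+11) = 30/41 = 0.732.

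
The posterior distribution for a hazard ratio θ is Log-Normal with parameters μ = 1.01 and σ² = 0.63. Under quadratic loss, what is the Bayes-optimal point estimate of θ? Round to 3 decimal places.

Mode = exp(μ − σ²) = exp(0.38) = 1.462.
Mean = exp(μ + σ²/2) = exp(1.325) = 3.762.
Quadratic loss ⇒ the optimal estimator is the posterior mean.

3.762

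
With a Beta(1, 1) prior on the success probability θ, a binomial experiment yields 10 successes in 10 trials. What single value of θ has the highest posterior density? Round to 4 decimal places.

Posterior: Beta(1+10, 1+0) = Beta(11, 1).
Since β = 1 ≤ 1 and α > 1, the Beta density is monotone increasing on [0,1]; the mode is at 1.
Mean = 11/(11+1) = 0.9167.
This is the posterior mode — the MAP estimate.

1.0000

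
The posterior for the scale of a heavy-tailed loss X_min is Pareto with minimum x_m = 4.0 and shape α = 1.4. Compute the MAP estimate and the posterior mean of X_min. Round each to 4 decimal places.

The Pareto density is strictly decreasing on [x_m, ∞), so the mode is x_m = 4.0000.
Mean = α·x_m/(α−1) = 1.4·4.0/0.4 = 14.0000.
The mean is pulled above the mode by the posterior's right skew.

MAP: 4.0000. Posterior mean: 14.0000.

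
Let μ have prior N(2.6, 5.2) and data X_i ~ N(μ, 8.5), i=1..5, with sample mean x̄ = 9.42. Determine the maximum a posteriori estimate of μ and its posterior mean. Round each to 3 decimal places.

Posterior for μ is Normal. Precision-weighted mean: (1/5.2·2.6 + 5/8.5·9.42) / (1/5.2 + 5/8.5) = 7.740.
A Normal posterior is symmetric, so mode = mean.

maximum a posteriori estimate = 7.740, posterior mean = 7.740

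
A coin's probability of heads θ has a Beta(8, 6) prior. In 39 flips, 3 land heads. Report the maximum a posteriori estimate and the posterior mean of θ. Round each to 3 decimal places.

Posterior: Beta(8+3, 6+36) = Beta(11, 42).
Mode = (11−1)/(11+42−2) = 10/51 = 0.196.
Mean = 11/(11+42) = 11/53 = 0.208.
The mean is pulled above the mode by the posterior's right skew.

maximum a posteriori estimate = 0.196, posterior mean = 0.208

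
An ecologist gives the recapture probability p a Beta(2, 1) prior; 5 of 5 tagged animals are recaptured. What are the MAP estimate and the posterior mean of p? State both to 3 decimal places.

MAP estimate = 1.000, posterior mean = 0.875

Posterior: Beta(2+5, 1+0) = Beta(7, 1).
Since β = 1 ≤ 1 and α > 1, the Beta density is monotone increasing on [0,1]; the mode is at 1.
Mean = 7/(7+1) = 0.875.
Mode > mean: the posterior has a left tail.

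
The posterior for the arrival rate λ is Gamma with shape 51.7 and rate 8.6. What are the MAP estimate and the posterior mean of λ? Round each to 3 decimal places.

Mode = (α−1)/β = 50.7/8.6 = 5.895.
Mean = α/β = 51.7/8.6 = 6.012.
The posterior is right-skewed, so the mean exceeds the mode.

MAP estimate = 5.895, posterior mean = 6.012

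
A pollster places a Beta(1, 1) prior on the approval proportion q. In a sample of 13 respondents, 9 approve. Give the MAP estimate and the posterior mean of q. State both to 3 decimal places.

MAP = 0.692; posterior mean = 0.667

Posterior: Beta(1+9, 1+4) = Beta(10, 5).
Mode = (10−1)/(10+5−2) = 9/13 = 0.692.
Mean = 10/(10+5) = 10/15 = 0.667.
Mode > mean: the posterior has a left tail.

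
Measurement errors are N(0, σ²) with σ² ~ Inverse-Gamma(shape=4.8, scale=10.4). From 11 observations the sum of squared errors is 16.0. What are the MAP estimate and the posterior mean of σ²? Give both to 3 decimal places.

Posterior: Inverse-Gamma(shape = 4.8+11/2 = 10.3, scale = 10.4+16.0/2 = 18.4).
Mode = β/(α+1) = 18.4/11.3 = 1.628.
Mean = β/(α−1) = 18.4/9.3 = 1.978.
Mean > mode: the posterior has a right tail.

MAP estimate = 1.628, posterior mean = 1.978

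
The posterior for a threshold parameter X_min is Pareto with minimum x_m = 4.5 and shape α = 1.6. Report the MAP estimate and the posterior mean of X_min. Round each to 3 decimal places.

The Pareto density is strictly decreasing on [x_m, ∞), so the mode is x_m = 4.500.
Mean = α·x_m/(α−1) = 1.6·4.5/0.6 = 12.000.
Mean > mode: the posterior has a right tail.

MAP = 4.500; posterior mean = 12.000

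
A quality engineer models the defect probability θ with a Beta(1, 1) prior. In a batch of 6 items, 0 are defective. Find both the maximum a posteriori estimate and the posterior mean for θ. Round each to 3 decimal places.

θ_MAP = 0.000, E[θ|data] = 0.125

Posterior: Beta(1+0, 1+6) = Beta(1, 7).
Since α = 1 ≤ 1 and β > 1, the Beta density is monotone decreasing on [0,1]; the mode is at 0.
Mean = 1/(1+7) = 0.125.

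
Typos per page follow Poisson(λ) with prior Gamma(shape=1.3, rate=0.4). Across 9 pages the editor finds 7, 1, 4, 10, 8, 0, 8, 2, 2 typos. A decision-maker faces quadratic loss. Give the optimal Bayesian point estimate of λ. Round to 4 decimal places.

4.6064

Σ counts = 42. Posterior: Gamma(shape = 1.3+42 = 43.3, rate = 0.4+9 = 9.4).
Mode = (α−1)/β = 42.3/9.4 = 4.5000.
Mean = α/β = 43.3/9.4 = 4.6064.
Quadratic loss ⇒ the optimal estimator is the posterior mean.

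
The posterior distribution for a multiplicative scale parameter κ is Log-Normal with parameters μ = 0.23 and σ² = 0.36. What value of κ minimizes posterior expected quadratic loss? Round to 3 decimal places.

1.507

Mode = exp(μ − σ²) = exp(-0.13) = 0.878.
Mean = exp(μ + σ²/2) = exp(0.410) = 1.507.
Quadratic loss ⇒ the optimal estimator is the posterior mean.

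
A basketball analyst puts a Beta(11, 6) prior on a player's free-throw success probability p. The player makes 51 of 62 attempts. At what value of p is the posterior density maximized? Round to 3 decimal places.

Posterior: Beta(11+51, 6+11) = Beta(62, 17).
Mode = (62−1)/(62+17−2) = 61/77 = 0.792.
Mean = 62/(62+17) = 62/79 = 0.785.
This is the posterior mode — the MAP estimate.

0.792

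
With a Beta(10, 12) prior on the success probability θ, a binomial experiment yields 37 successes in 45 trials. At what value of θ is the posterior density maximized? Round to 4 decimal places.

Posterior: Beta(10+37, 12+8) = Beta(47, 20).
Mode = (47−1)/(47+20−2) = 46/65 = 0.7077.
Mean = 47/(47+20) = 47/67 = 0.7015.
This is the posterior mode — the MAP estimate.

0.7077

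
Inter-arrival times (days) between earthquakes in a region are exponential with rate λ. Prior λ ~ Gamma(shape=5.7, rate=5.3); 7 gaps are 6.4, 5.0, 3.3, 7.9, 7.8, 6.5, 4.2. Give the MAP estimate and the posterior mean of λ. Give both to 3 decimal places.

λ_MAP = 0.252, E[λ|data] = 0.274

Σ times = 41.1. Posterior: Gamma(shape = 5.7+7 = 12.7, rate = 5.3+41.1 = 46.4).
Mode = (α−1)/β = 11.7/46.4 = 0.252.
Mean = α/β = 12.7/46.4 = 0.274.
Right-skewed posterior ⇒ mode < mean.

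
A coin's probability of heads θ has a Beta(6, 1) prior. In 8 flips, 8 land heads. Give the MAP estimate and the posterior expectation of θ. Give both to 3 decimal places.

Posterior: Beta(6+8, 1+0) = Beta(14, 1).
Since β = 1 ≤ 1 and α > 1, the Beta density is monotone increasing on [0,1]; the mode is at 1.
Mean = 14/(14+1) = 0.933.

MAP: 1.000. Posterior mean: 0.933.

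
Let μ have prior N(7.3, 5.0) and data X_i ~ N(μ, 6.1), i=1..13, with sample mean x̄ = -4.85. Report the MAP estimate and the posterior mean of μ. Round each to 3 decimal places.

Posterior for μ is Normal. Precision-weighted mean: (1/5.0·7.3 + 13/6.1·-4.85) / (1/5.0 + 13/6.1) = -3.808.
A Normal posterior is symmetric, so mode = mean.

μ_MAP = -3.808, E[μ|data] = -3.808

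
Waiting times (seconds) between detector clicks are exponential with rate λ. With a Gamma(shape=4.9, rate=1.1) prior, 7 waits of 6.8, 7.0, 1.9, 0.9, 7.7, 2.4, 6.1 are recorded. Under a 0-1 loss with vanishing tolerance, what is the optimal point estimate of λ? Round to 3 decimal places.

0.322

Σ times = 32.8. Posterior: Gamma(shape = 4.9+7 = 11.9, rate = 1.1+32.8 = 33.9).
Mode = (α−1)/β = 10.9/33.9 = 0.322.
Mean = α/β = 11.9/33.9 = 0.351.
This is the posterior mode — the MAP estimate.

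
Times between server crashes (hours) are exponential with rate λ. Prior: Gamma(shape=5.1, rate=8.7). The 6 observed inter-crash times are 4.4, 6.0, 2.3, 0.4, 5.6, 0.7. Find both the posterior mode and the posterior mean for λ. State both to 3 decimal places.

Σ times = 19.4. Posterior: Gamma(shape = 5.1+6 = 11.1, rate = 8.7+19.4 = 28.1).
Mode = (α−1)/β = 10.1/28.1 = 0.359.
Mean = α/β = 11.1/28.1 = 0.395.
The posterior is right-skewed, so the mean exceeds the mode.

MAP = 0.359, posterior mean = 0.395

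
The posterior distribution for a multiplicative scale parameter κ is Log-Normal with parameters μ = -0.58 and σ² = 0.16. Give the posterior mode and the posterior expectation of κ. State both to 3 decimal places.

posterior mode = 0.477, posterior expectation = 0.607

Mode = exp(μ − σ²) = exp(-0.74) = 0.477.
Mean = exp(μ + σ²/2) = exp(-0.500) = 0.607.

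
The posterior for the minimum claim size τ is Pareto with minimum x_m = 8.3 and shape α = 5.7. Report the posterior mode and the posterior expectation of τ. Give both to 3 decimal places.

MAP = 8.300, posterior mean = 10.066

The Pareto density is strictly decreasing on [x_m, ∞), so the mode is x_m = 8.300.
Mean = α·x_m/(α−1) = 5.7·8.3/4.7 = 10.066.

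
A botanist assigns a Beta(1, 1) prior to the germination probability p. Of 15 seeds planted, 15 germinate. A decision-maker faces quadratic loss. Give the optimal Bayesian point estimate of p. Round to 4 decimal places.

Posterior: Beta(1+15, 1+0) = Beta(16, 1).
Since β = 1 ≤ 1 and α > 1, the Beta density is monotone increasing on [0,1]; the mode is at 1.
Mean = 16/(16+1) = 0.9412.
Quadratic loss ⇒ the optimal estimator is the posterior mean.

0.9412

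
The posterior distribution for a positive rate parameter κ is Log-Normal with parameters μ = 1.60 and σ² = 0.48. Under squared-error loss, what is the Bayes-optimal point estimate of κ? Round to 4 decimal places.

6.2965

Mode = exp(μ − σ²) = exp(1.12) = 3.0649.
Mean = exp(μ + σ²/2) = exp(1.840) = 6.2965.
Squared-error loss ⇒ the optimal estimator is the posterior mean.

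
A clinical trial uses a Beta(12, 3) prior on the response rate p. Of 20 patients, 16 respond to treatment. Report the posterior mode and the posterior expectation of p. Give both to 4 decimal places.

p_MAP = 0.8182, E[p|data] = 0.8000

Posterior: Beta(12+16, 3+4) = Beta(28, 7).
Mode = (28−1)/(28+7−2) = 27/33 = 0.8182.
Mean = 28/(28+7) = 28/35 = 0.8000.
Left-skewed posterior ⇒ mean < mode.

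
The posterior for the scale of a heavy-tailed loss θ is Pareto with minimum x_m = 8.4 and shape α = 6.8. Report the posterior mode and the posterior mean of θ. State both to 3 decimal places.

θ_MAP = 8.400, E[θ|data] = 9.848

The Pareto density is strictly decreasing on [x_m, ∞), so the mode is x_m = 8.400.
Mean = α·x_m/(α−1) = 6.8·8.4/5.8 = 9.848.
The posterior is right-skewed, so the mean exceeds the mode.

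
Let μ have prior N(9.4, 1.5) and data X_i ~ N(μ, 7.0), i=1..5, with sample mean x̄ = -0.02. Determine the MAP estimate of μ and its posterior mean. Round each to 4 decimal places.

μ_MAP = 4.5276, E[μ|data] = 4.5276

Posterior for μ is Normal. Precision-weighted mean: (1/1.5·9.4 + 5/7.0·-0.02) / (1/1.5 + 5/7.0) = 4.5276.
A Normal posterior is symmetric, so mode = mean.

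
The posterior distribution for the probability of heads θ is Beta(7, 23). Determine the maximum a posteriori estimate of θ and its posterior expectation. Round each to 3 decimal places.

Mode = (7−1)/(7+23−2) = 6/28 = 0.214.
Mean = 7/(7+23) = 7/30 = 0.233.

MAP = 0.214, posterior mean = 0.233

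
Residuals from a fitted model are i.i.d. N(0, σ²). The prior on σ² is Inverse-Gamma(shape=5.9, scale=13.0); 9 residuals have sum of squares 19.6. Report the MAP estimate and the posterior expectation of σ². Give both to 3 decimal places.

MAP: 2.000. Posterior mean: 2.426.

Posterior: Inverse-Gamma(shape = 5.9+9/2 = 10.4, scale = 13.0+19.6/2 = 22.8).
Mode = β/(α+1) = 22.8/11.4 = 2.000.
Mean = β/(α−1) = 22.8/9.4 = 2.426.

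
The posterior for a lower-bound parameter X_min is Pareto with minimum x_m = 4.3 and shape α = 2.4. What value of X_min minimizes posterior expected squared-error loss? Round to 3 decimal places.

The Pareto density is strictly decreasing on [x_m, ∞), so the mode is x_m = 4.300.
Mean = α·x_m/(α−1) = 2.4·4.3/1.4 = 7.371.
Squared-error loss ⇒ the optimal estimator is the posterior mean.

7.371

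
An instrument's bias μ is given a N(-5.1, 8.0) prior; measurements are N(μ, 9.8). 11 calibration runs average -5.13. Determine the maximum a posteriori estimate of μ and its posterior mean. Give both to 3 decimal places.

Posterior for μ is Normal. Precision-weighted mean: (1/8.0·-5.1 + 11/9.8·-5.13) / (1/8.0 + 11/9.8) = -5.127.
A Normal posterior is symmetric, so mode = mean.

MAP = -5.127; posterior mean = -5.127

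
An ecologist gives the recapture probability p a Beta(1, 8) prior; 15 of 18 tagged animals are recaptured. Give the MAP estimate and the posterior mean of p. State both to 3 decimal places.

MAP = 0.600, posterior mean = 0.593

Posterior: Beta(1+15, 8+3) = Beta(16, 11).
Mode = (16−1)/(16+11−2) = 15/25 = 0.600.
Mean = 16/(16+11) = 16/27 = 0.593.
Left-skewed posterior ⇒ mean < mode.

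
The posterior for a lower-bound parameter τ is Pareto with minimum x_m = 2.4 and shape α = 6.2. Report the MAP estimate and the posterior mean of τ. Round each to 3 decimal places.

The Pareto density is strictly decreasing on [x_m, ∞), so the mode is x_m = 2.400.
Mean = α·x_m/(α−1) = 6.2·2.4/5.2 = 2.862.

MAP = 2.400; posterior mean = 2.862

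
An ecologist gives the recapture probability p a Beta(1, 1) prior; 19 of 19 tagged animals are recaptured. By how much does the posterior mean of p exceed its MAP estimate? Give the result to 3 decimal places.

-0.048

Posterior: Beta(1+19, 1+0) = Beta(20, 1).
Since β = 1 ≤ 1 and α > 1, the Beta density is monotone increasing on [0,1]; the mode is at 1.
Mean = 20/(20+1) = 0.952.
Difference = 0.952 − 1.000 = -0.048.
The mean is pulled below the mode by the posterior's left skew.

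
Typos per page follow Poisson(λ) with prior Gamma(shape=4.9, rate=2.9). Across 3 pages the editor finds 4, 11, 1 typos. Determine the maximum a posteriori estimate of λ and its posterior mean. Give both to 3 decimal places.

MAP = 3.373; posterior mean = 3.542

Σ counts = 16. Posterior: Gamma(shape = 4.9+16 = 20.9, rate = 2.9+3 = 5.9).
Mode = (α−1)/β = 19.9/5.9 = 3.373.
Mean = α/β = 20.9/5.9 = 3.542.
Mean > mode: the posterior has a right tail.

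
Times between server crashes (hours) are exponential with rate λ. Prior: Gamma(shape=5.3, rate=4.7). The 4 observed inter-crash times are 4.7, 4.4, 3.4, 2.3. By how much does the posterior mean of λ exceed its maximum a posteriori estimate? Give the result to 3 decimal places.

0.051

Σ times = 14.8. Posterior: Gamma(shape = 5.3+4 = 9.3, rate = 4.7+14.8 = 19.5).
Mode = (α−1)/β = 8.3/19.5 = 0.426.
Mean = α/β = 9.3/19.5 = 0.477.
Difference = 0.477 − 0.426 = 0.051.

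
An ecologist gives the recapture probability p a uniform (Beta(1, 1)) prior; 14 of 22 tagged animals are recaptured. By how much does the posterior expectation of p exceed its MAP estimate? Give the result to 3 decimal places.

-0.011

Posterior: Beta(1+14, 1+8) = Beta(15, 9).
Mode = (15−1)/(15+9−2) = 14/22 = 0.636.
With a flat prior the MAP equals the MLE, 14/22.
Mean = 15/(15+9) = 15/24 = 0.625.
Difference = 0.625 − 0.636 = -0.011.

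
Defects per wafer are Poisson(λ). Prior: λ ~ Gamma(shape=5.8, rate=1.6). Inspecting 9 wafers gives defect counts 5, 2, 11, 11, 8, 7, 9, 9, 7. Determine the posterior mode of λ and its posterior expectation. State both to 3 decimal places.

Σ counts = 69. Posterior: Gamma(shape = 5.8+69 = 74.8, rate = 1.6+9 = 10.6).
Mode = (α−1)/β = 73.8/10.6 = 6.962.
Mean = α/β = 74.8/10.6 = 7.057.
The posterior is right-skewed, so the mean exceeds the mode.

MAP = 6.962; posterior mean = 7.057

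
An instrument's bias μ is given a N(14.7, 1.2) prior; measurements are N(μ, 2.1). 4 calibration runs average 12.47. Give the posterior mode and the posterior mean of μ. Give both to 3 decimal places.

Posterior for μ is Normal. Precision-weighted mean: (1/1.2·14.7 + 4/2.1·12.47) / (1/1.2 + 4/2.1) = 13.149.
A Normal posterior is symmetric, so mode = mean.

posterior mode = 13.149, posterior mean = 13.149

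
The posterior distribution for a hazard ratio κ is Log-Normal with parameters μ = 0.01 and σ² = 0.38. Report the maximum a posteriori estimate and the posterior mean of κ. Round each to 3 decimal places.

Mode = exp(μ − σ²) = exp(-0.37) = 0.691.
Mean = exp(μ + σ²/2) = exp(0.200) = 1.221.
Right-skewed posterior ⇒ mode < mean.

MAP = 0.691; posterior mean = 1.221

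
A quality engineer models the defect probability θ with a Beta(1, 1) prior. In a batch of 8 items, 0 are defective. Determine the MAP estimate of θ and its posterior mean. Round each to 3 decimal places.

θ_MAP = 0.000, E[θ|data] = 0.100

Posterior: Beta(1+0, 1+8) = Beta(1, 9).
Since α = 1 ≤ 1 and β > 1, the Beta density is monotone decreasing on [0,1]; the mode is at 0.
Mean = 1/(1+9) = 0.100.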